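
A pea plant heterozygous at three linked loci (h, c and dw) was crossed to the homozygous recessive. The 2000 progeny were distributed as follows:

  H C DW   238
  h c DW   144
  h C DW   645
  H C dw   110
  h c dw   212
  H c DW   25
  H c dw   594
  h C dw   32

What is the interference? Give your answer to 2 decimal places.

The two most frequent reciprocal classes, h C DW and H c dw, are the parental types, so the F1 was h C DW / H c dw.
The two rarest classes, h C dw and H c DW, are the double crossovers. Comparing them with the parentals, only the dw allele has switched, so dw is the middle locus and the order is c – dw – h.
c–dw: (254 + 57)/2000 = 0.1555; dw–h: (450 + 57)/2000 = 0.2535.
Expected DCO frequency = 0.1555 × 0.2535 ≈ 0.03942; observed = 57/2000 ≈ 0.02850.
Coefficient of coincidence = 0.02850/0.03942 ≈ 0.72; interference = 1 − 0.72 = 0.28.

0.28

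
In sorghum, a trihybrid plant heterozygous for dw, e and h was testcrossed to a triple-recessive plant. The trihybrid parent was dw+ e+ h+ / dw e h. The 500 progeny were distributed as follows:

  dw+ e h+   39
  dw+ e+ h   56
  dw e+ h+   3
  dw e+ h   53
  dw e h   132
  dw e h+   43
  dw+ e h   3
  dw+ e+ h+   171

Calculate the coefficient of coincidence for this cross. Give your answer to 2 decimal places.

The two rarest classes, dw e+ h+ and dw+ e h, are the double crossovers. Comparing them with the parentals, only the dw allele has switched, so dw is the middle locus and the order is e – dw – h.
e–dw: (92 + 6)/500 = 0.1960; dw–h: (99 + 6)/500 = 0.2100.
Expected DCO frequency = 0.1960 × 0.2100 ≈ 0.04116; observed = 6/500 ≈ 0.01200.
Coefficient of coincidence = 0.01200/0.04116 ≈ 0.29.

0.29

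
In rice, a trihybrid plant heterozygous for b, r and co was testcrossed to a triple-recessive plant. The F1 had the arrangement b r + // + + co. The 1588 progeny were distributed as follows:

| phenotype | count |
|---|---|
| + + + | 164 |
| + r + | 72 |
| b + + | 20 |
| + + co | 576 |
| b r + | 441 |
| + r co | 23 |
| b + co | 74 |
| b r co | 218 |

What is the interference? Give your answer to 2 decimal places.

The two rarest classes, b + + and + r co, are the double crossovers. Comparing them with the parentals, only the r allele has switched, so r is the middle locus and the order is b – r – co.
b–r: (146 + 43)/1588 = 0.1190; r–co: (382 + 43)/1588 = 0.2676.
Expected DCO frequency = 0.1190 × 0.2676 ≈ 0.03184; observed = 43/1588 ≈ 0.02708.
Coefficient of coincidence = 0.02708/0.03184 ≈ 0.85; interference = 1 − 0.85 = 0.15.

0.15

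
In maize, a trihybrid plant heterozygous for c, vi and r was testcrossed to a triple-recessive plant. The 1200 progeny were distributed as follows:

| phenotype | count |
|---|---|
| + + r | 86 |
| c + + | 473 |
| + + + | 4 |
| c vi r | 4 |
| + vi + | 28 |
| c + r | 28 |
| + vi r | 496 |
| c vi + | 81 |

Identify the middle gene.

The two most frequent reciprocal classes, + vi r and c + +, are the parental types, so the F1 was + vi r / c + +.
The two rarest classes, c vi r and + + +, are the double crossovers. Comparing them with the parentals, only the c allele has switched, so c is the middle locus and the order is r – c – vi.

c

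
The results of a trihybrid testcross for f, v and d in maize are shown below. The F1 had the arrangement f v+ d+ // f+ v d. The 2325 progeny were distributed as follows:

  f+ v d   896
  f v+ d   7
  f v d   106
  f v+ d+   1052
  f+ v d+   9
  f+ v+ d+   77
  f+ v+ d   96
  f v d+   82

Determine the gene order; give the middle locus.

The two rarest classes, f v+ d and f+ v d+, are the double crossovers. Comparing them with the parentals, only the d allele has switched, so d is the middle locus and the order is v – d – f.

d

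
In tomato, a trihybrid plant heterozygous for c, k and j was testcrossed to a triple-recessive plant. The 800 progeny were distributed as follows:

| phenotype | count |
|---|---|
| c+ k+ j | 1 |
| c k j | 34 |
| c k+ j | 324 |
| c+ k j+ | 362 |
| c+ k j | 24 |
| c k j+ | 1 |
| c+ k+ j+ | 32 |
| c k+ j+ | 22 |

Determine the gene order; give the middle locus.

The two most frequent reciprocal classes, c+ k j+ and c k+ j, are the parental types, so the F1 was c+ k j+ / c k+ j.
The two rarest classes, c k j+ and c+ k+ j, are the double crossovers. Comparing them with the parentals, only the c allele has switched, so c is the middle locus and the order is k – c – j.

c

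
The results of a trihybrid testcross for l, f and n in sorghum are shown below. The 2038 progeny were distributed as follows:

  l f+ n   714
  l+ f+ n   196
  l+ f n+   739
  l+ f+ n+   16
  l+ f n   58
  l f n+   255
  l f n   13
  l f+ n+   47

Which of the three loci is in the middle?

The two most frequent reciprocal classes, l+ f n+ and l f+ n, are the parental types, so the F1 was l+ f n+ / l f+ n.
The two rarest classes, l+ f+ n+ and l f n, are the double crossovers. Comparing them with the parentals, only the f allele has switched, so f is the middle locus and the order is l – f – n.

f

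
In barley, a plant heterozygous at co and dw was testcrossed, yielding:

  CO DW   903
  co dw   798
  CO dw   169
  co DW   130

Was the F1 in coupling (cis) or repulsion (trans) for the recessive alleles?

The two most frequent classes are CO DW (903) and co dw (798); these are the parental (non-recombinant) types.
So the F1 carried CO DW on one chromosome and co dw on the other — the recessive alleles are on the same chromosome (cis / coupling).

cis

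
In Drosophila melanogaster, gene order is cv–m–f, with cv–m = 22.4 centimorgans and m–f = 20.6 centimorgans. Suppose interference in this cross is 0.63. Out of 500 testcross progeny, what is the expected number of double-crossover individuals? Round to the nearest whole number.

9

Map distances give recombination frequencies of 0.224 and 0.206 for the two intervals.
With interference 0.63 (so coincidence = 0.37), expected double-crossover frequency = 0.224 × 0.206 × 0.37 = 0.01707.
Expected number = 0.01707 × 500 = 8.54 ≈ 9.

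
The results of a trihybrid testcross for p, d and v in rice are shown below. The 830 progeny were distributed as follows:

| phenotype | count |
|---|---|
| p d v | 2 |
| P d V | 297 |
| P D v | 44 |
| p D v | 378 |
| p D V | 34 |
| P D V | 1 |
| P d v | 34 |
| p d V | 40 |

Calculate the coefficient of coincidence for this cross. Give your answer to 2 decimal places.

0.40

The two most frequent reciprocal classes, p D v and P d V, are the parental types, so the F1 was p D v / P d V.
The two rarest classes, p d v and P D V, are the double crossovers. Comparing them with the parentals, only the d allele has switched, so d is the middle locus and the order is p – d – v.
p–d: (84 + 3)/830 = 0.1048; d–v: (68 + 3)/830 = 0.0855.
Expected DCO frequency = 0.1048 × 0.0855 ≈ 0.00896; observed = 3/830 ≈ 0.00361.
Coefficient of coincidence = 0.00361/0.00896 ≈ 0.40.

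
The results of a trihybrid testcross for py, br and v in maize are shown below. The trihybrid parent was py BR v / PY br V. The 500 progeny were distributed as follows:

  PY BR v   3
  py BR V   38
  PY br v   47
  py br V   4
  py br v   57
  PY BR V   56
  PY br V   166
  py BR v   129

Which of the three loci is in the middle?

The two rarest classes, PY BR v and py br V, are the double crossovers. Comparing them with the parentals, only the py allele has switched, so py is the middle locus and the order is v – py – br.

py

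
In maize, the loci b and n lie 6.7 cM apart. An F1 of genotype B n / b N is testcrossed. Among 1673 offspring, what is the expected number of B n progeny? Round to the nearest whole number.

780

A map distance of 6.7 cM corresponds to a recombination frequency of 0.067.
The F1 is B n / b N, so B n is a parental gamete class with expected frequency (1 − r)/2 = 0.933/2 = 0.4665.
Expected number = 0.4665 × 1673 = 780.45 ≈ 780.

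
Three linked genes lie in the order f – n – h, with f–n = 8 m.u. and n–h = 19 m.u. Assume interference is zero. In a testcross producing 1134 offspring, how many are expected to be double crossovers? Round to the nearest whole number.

17

Map distances give recombination frequencies of 0.080 and 0.190 for the two intervals.
With no interference, expected double-crossover frequency = 0.080 × 0.190 = 0.01520.
Expected number = 0.01520 × 1134 = 17.24 ≈ 17.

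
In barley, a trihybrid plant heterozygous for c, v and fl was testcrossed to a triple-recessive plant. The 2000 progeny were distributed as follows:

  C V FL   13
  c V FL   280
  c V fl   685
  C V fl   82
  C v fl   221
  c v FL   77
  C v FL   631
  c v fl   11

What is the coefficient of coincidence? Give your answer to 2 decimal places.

The two most frequent reciprocal classes, C v FL and c V fl, are the parental types, so the F1 was C v FL / c V fl.
The two rarest classes, C V FL and c v fl, are the double crossovers. Comparing them with the parentals, only the v allele has switched, so v is the middle locus and the order is fl – v – c.
fl–v: (501 + 24)/2000 = 0.2625; v–c: (159 + 24)/2000 = 0.0915.
Expected DCO frequency = 0.2625 × 0.0915 ≈ 0.02402; observed = 24/2000 ≈ 0.01200.
Coefficient of coincidence = 0.01200/0.02402 ≈ 0.50.

0.50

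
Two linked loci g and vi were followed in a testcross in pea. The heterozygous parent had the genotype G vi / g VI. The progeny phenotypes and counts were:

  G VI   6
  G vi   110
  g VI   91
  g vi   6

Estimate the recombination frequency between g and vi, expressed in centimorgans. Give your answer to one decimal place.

The recombinant classes are G VI and g vi: 6 + 6 = 12.
Recombination frequency = 12/213 = 0.0563 ≈ 5.6%, i.e. 5.6 centimorgans.

5.6 centimorgans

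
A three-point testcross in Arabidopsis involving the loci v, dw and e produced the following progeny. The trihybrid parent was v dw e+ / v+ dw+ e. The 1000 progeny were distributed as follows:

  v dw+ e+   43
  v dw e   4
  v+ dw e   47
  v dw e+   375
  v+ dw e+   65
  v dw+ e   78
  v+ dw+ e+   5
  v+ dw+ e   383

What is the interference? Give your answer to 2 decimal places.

0.40

The two rarest classes, v dw e and v+ dw+ e+, are the double crossovers. Comparing them with the parentals, only the e allele has switched, so e is the middle locus and the order is v – e – dw.
v–e: (143 + 9)/1000 = 0.1520; e–dw: (90 + 9)/1000 = 0.0990.
Expected DCO frequency = 0.1520 × 0.0990 ≈ 0.01505; observed = 9/1000 ≈ 0.00900.
Coefficient of coincidence = 0.00900/0.01505 ≈ 0.60; interference = 1 − 0.60 = 0.40.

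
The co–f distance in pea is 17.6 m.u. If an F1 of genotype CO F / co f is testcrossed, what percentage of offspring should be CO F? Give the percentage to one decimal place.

41.2%

A map distance of 17.6 m.u. corresponds to a recombination frequency of 0.176.
The F1 is CO F / co f, so CO F is a parental gamete class with expected frequency (1 − r)/2 = 0.824/2 = 0.4120.
That is 0.4120 = 41.2% of the progeny.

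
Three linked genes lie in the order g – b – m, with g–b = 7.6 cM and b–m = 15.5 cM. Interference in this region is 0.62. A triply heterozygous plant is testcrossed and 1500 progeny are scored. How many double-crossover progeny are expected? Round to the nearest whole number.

7

Map distances give recombination frequencies of 0.076 and 0.155 for the two intervals.
With interference 0.62 (so coincidence = 0.38), expected double-crossover frequency = 0.076 × 0.155 × 0.38 = 0.00448.
Expected number = 0.00448 × 1500 = 6.71 ≈ 7.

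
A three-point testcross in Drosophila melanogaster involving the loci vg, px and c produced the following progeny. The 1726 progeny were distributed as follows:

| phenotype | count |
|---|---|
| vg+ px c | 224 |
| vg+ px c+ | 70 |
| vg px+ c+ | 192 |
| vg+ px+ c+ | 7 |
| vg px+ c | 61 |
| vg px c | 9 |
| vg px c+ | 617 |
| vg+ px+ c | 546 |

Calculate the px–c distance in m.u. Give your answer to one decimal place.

The two most frequent reciprocal classes, vg px c+ and vg+ px+ c, are the parental types, so the F1 was vg px c+ / vg+ px+ c.
The two rarest classes, vg px c and vg+ px+ c+, are the double crossovers. Comparing them with the parentals, only the c allele has switched, so c is the middle locus and the order is vg – c – px.
Crossovers in the c–px interval produce the single-crossover classes vg px+ c+ and vg+ px c (192 + 224 = 416) plus the double crossovers (16).
RF(c–px) = (416 + 16) / 1726 = 432/1726 = 0.2503 → 25.0 m.u.

25.0 m.u.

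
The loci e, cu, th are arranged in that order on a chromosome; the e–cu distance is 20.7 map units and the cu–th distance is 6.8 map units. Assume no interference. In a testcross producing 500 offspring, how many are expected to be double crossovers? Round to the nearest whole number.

7

Map distances give recombination frequencies of 0.207 and 0.068 for the two intervals.
With no interference, expected double-crossover frequency = 0.207 × 0.068 = 0.01408.
Expected number = 0.01408 × 500 = 7.04 ≈ 7.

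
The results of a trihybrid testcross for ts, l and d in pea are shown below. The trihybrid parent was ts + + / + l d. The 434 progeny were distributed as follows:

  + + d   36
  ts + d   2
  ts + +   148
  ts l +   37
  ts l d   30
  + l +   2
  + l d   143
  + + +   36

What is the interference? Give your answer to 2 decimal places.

The two rarest classes, ts + d and + l +, are the double crossovers. Comparing them with the parentals, only the d allele has switched, so d is the middle locus and the order is ts – d – l.
ts–d: (66 + 4)/434 = 0.1613; d–l: (73 + 4)/434 = 0.1774.
Expected DCO frequency = 0.1613 × 0.1774 ≈ 0.02861; observed = 4/434 ≈ 0.00922.
Coefficient of coincidence = 0.00922/0.02861 ≈ 0.32; interference = 1 − 0.32 = 0.68.

0.68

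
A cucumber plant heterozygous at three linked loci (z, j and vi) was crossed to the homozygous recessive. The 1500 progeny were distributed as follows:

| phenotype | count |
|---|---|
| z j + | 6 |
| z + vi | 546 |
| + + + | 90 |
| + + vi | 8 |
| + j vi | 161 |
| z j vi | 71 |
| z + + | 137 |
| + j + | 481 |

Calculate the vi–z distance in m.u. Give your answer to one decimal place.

The two most frequent reciprocal classes, z + vi and + j +, are the parental types, so the F1 was z + vi / + j +.
The two rarest classes, + + vi and z j +, are the double crossovers. Comparing them with the parentals, only the z allele has switched, so z is the middle locus and the order is j – z – vi.
Crossovers in the z–vi interval produce the single-crossover classes z + + and + j vi (137 + 161 = 298) plus the double crossovers (14).
RF(z–vi) = (298 + 14) / 1500 = 312/1500 = 0.2080 → 20.8 m.u.

20.8 m.u.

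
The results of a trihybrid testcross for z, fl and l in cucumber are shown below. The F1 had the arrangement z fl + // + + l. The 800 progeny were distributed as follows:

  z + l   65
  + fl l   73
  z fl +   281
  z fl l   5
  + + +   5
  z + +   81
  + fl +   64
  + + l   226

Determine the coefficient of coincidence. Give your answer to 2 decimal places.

0.35

The two rarest classes, z fl l and + + +, are the double crossovers. Comparing them with the parentals, only the l allele has switched, so l is the middle locus and the order is fl – l – z.
fl–l: (154 + 10)/800 = 0.2050; l–z: (129 + 10)/800 = 0.1737.
Expected DCO frequency = 0.2050 × 0.1737 ≈ 0.03561; observed = 10/800 ≈ 0.01250.
Coefficient of coincidence = 0.01250/0.03561 ≈ 0.35.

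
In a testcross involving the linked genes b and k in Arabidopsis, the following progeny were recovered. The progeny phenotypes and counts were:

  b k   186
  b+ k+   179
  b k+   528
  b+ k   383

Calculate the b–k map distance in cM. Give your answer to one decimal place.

The two most frequent classes, b+ k (383) and b k+ (528), are the parental types, so the F1 was b+ k / b k+.
The recombinant classes are b+ k+ and b k: 179 + 186 = 365.
Recombination frequency = 365/1276 = 0.2861 ≈ 28.6%, i.e. 28.6 cM.

28.6 cM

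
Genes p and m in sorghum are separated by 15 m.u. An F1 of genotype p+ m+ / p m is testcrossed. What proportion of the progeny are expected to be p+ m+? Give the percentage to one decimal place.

42.5%

A map distance of 15 m.u. corresponds to a recombination frequency of 0.150.
The F1 is p+ m+ / p m, so p+ m+ is a parental gamete class with expected frequency (1 − r)/2 = 0.850/2 = 0.4250.
That is 0.4250 = 42.5% of the progeny.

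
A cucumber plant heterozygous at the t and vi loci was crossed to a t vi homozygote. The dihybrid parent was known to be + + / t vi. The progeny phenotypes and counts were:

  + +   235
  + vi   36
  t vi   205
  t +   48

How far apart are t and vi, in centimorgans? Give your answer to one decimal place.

16.0 centimorgans

The recombinant classes are + vi and t +: 36 + 48 = 84.
Recombination frequency = 84/524 = 0.1603 ≈ 16.0%, i.e. 16.0 centimorgans.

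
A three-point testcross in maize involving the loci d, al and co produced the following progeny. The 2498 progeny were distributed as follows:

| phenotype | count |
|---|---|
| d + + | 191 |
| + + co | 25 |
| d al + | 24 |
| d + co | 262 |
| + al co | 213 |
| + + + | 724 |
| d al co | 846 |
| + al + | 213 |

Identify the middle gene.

co

The two most frequent reciprocal classes, + + + and d al co, are the parental types, so the F1 was + + + / d al co.
The two rarest classes, + + co and d al +, are the double crossovers. Comparing them with the parentals, only the co allele has switched, so co is the middle locus and the order is d – co – al.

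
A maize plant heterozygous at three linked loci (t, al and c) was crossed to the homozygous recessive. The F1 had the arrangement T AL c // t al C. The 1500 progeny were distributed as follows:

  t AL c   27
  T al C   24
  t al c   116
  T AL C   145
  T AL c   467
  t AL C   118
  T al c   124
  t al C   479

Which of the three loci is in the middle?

t

The two rarest classes, t AL c and T al C, are the double crossovers. Comparing them with the parentals, only the t allele has switched, so t is the middle locus and the order is c – t – al.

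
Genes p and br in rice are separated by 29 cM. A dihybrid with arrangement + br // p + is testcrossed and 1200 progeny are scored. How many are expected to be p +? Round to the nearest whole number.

A map distance of 29 cM corresponds to a recombination frequency of 0.290.
The F1 is + br / p +, so p + is a parental gamete class with expected frequency (1 − r)/2 = 0.710/2 = 0.3550.
Expected number = 0.3550 × 1200 = 426.00 ≈ 426.

426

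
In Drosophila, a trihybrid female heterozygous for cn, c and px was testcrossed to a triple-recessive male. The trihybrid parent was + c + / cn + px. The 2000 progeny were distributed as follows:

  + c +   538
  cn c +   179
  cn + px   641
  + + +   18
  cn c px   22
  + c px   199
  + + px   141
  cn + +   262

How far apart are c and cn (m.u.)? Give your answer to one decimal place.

18.0 m.u.

The two rarest classes, + + + and cn c px, are the double crossovers. Comparing them with the parentals, only the c allele has switched, so c is the middle locus and the order is px – c – cn.
Crossovers in the c–cn interval produce the single-crossover classes cn c + and + + px (179 + 141 = 320) plus the double crossovers (40).
RF(c–cn) = (320 + 40) / 2000 = 360/2000 = 0.1800 → 18.0 m.u.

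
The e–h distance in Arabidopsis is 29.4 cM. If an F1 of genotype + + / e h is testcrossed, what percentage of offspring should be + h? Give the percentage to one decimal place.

A map distance of 29.4 cM corresponds to a recombination frequency of 0.294.
The F1 is + + / e h, so + h is a recombinant gamete class with expected frequency r/2 = 0.294/2 = 0.1470.
That is 0.1470 = 14.7% of the progeny.

14.7%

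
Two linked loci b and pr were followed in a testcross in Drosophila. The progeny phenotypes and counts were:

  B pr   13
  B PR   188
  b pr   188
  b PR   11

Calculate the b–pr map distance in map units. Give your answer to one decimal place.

6.0 map units

The two most frequent classes, B PR (188) and b pr (188), are the parental types, so the F1 was B PR / b pr.
The recombinant classes are B pr and b PR: 13 + 11 = 24.
Recombination frequency = 24/400 = 0.0600 ≈ 6.0%, i.e. 6.0 map units.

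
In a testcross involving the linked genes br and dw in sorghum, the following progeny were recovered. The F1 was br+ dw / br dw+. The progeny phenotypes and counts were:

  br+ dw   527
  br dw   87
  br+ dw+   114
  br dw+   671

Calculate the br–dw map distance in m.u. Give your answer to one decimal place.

14.4 m.u.

The recombinant classes are br+ dw+ and br dw: 114 + 87 = 201.
Recombination frequency = 201/1399 = 0.1437 ≈ 14.4%, i.e. 14.4 m.u.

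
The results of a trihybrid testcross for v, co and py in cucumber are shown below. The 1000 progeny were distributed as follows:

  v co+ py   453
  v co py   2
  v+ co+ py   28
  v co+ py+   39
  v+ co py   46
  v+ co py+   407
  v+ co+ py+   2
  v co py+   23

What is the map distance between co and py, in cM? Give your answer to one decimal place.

The two most frequent reciprocal classes, v+ co py+ and v co+ py, are the parental types, so the F1 was v+ co py+ / v co+ py.
The two rarest classes, v+ co+ py+ and v co py, are the double crossovers. Comparing them with the parentals, only the co allele has switched, so co is the middle locus and the order is v – co – py.
Crossovers in the co–py interval produce the single-crossover classes v+ co py and v co+ py+ (46 + 39 = 85) plus the double crossovers (4).
RF(co–py) = (85 + 4) / 1000 = 89/1000 = 0.0890 → 8.9 cM.

8.9 cM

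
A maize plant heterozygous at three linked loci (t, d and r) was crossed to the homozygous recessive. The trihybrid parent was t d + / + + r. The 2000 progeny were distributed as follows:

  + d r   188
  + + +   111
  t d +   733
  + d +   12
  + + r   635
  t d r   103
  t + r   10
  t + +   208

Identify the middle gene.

The two rarest classes, + d + and t + r, are the double crossovers. Comparing them with the parentals, only the t allele has switched, so t is the middle locus and the order is r – t – d.

t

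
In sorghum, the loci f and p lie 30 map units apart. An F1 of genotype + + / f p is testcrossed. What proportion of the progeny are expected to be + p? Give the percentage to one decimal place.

A map distance of 30 map units corresponds to a recombination frequency of 0.300.
The F1 is + + / f p, so + p is a recombinant gamete class with expected frequency r/2 = 0.300/2 = 0.1500.
That is 0.1500 = 15.0% of the progeny.

15.0%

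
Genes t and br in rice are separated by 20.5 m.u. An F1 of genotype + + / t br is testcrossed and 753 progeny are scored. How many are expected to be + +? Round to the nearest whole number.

299

A map distance of 20.5 m.u. corresponds to a recombination frequency of 0.205.
The F1 is + + / t br, so + + is a parental gamete class with expected frequency (1 − r)/2 = 0.795/2 = 0.3975.
Expected number = 0.3975 × 753 = 299.32 ≈ 299.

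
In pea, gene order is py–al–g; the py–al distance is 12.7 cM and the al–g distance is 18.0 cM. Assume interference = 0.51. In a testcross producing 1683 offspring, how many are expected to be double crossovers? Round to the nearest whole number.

Map distances give recombination frequencies of 0.127 and 0.180 for the two intervals.
With interference 0.51 (so coincidence = 0.49), expected double-crossover frequency = 0.127 × 0.180 × 0.49 = 0.01120.
Expected number = 0.01120 × 1683 = 18.85 ≈ 19.

19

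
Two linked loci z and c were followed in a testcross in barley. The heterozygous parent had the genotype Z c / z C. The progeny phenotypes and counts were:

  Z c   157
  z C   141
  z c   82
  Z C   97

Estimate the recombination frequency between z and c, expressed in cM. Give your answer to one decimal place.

The recombinant classes are Z C and z c: 97 + 82 = 179.
Recombination frequency = 179/477 = 0.3753 ≈ 37.5%, i.e. 37.5 cM.

37.5 cM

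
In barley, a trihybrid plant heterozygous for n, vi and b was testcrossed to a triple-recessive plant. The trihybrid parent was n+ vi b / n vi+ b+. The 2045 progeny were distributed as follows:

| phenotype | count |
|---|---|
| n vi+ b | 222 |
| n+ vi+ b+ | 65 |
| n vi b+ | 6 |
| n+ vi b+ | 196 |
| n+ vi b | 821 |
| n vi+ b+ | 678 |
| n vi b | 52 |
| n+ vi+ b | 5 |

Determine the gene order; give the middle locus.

vi

The two rarest classes, n+ vi+ b and n vi b+, are the double crossovers. Comparing them with the parentals, only the vi allele has switched, so vi is the middle locus and the order is n – vi – b.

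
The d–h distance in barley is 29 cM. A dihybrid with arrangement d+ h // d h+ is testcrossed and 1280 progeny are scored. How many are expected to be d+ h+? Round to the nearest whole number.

186

A map distance of 29 cM corresponds to a recombination frequency of 0.290.
The F1 is d+ h / d h+, so d+ h+ is a recombinant gamete class with expected frequency r/2 = 0.290/2 = 0.1450.
Expected number = 0.1450 × 1280 = 185.60 ≈ 186.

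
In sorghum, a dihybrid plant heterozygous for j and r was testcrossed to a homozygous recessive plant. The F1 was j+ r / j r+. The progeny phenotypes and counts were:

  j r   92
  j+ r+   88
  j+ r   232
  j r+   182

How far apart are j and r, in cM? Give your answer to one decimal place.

The recombinant classes are j+ r+ and j r: 88 + 92 = 180.
Recombination frequency = 180/594 = 0.3030 ≈ 30.3%, i.e. 30.3 cM.

30.3 cM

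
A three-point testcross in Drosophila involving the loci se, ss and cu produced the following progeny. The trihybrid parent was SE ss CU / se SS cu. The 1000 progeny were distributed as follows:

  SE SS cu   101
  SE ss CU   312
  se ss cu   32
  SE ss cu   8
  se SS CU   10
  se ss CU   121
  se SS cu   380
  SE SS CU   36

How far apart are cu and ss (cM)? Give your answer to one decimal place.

The two rarest classes, SE ss cu and se SS CU, are the double crossovers. Comparing them with the parentals, only the cu allele has switched, so cu is the middle locus and the order is ss – cu – se.
Crossovers in the ss–cu interval produce the single-crossover classes SE SS CU and se ss cu (36 + 32 = 68) plus the double crossovers (18).
RF(ss–cu) = (68 + 18) / 1000 = 86/1000 = 0.0860 → 8.6 cM.

8.6 cM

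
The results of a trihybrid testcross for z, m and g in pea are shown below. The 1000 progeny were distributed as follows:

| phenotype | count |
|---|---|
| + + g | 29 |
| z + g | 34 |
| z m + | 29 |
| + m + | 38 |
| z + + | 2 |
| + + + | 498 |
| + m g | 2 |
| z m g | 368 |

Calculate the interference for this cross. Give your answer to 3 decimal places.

The two most frequent reciprocal classes, z m g and + + +, are the parental types, so the F1 was z m g / + + +.
The two rarest classes, + m g and z + +, are the double crossovers. Comparing them with the parentals, only the z allele has switched, so z is the middle locus and the order is g – z – m.
g–z: (58 + 4)/1000 = 0.0620; z–m: (72 + 4)/1000 = 0.0760.
Expected DCO frequency = 0.0620 × 0.0760 ≈ 0.00471; observed = 4/1000 ≈ 0.00400.
Coefficient of coincidence = 0.00400/0.00471 ≈ 0.849; interference = 1 − 0.849 = 0.151.

0.151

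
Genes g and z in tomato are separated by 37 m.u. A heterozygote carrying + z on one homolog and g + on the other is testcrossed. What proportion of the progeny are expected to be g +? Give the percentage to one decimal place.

31.5%

A map distance of 37 m.u. corresponds to a recombination frequency of 0.370.
The F1 is + z / g +, so g + is a parental gamete class with expected frequency (1 − r)/2 = 0.630/2 = 0.3150.
That is 0.3150 = 31.5% of the progeny.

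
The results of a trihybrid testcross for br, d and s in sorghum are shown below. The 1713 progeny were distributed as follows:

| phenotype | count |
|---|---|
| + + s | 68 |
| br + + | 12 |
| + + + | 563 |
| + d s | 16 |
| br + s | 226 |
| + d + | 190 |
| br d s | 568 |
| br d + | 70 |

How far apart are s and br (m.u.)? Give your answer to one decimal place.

9.7 m.u.

The two most frequent reciprocal classes, + + + and br d s, are the parental types, so the F1 was + + + / br d s.
The two rarest classes, br + + and + d s, are the double crossovers. Comparing them with the parentals, only the br allele has switched, so br is the middle locus and the order is d – br – s.
Crossovers in the br–s interval produce the single-crossover classes + + s and br d + (68 + 70 = 138) plus the double crossovers (28).
RF(br–s) = (138 + 28) / 1713 = 166/1713 = 0.0969 → 9.7 m.u.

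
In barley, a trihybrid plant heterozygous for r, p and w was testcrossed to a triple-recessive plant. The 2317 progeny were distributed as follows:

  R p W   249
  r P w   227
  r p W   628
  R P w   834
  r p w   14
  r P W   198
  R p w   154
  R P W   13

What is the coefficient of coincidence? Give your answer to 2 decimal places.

0.33

The two most frequent reciprocal classes, R P w and r p W, are the parental types, so the F1 was R P w / r p W.
The two rarest classes, R P W and r p w, are the double crossovers. Comparing them with the parentals, only the w allele has switched, so w is the middle locus and the order is r – w – p.
r–w: (476 + 27)/2317 = 0.2171; w–p: (352 + 27)/2317 = 0.1636.
Expected DCO frequency = 0.2171 × 0.1636 ≈ 0.03552; observed = 27/2317 ≈ 0.01165.
Coefficient of coincidence = 0.01165/0.03552 ≈ 0.33.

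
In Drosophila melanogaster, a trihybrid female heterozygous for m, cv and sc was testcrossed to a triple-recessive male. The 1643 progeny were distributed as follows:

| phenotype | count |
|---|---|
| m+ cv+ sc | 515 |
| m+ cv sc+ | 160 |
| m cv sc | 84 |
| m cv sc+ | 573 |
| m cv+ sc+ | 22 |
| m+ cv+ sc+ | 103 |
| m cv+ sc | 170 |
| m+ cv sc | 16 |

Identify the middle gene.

cv

The two most frequent reciprocal classes, m cv sc+ and m+ cv+ sc, are the parental types, so the F1 was m cv sc+ / m+ cv+ sc.
The two rarest classes, m cv+ sc+ and m+ cv sc, are the double crossovers. Comparing them with the parentals, only the cv allele has switched, so cv is the middle locus and the order is sc – cv – m.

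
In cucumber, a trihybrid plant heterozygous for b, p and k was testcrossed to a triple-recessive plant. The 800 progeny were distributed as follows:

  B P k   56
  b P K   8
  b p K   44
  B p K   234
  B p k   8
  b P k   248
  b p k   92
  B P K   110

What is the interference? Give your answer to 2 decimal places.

0.49

The two most frequent reciprocal classes, b P k and B p K, are the parental types, so the F1 was b P k / B p K.
The two rarest classes, b P K and B p k, are the double crossovers. Comparing them with the parentals, only the k allele has switched, so k is the middle locus and the order is b – k – p.
b–k: (100 + 16)/800 = 0.1450; k–p: (202 + 16)/800 = 0.2725.
Expected DCO frequency = 0.1450 × 0.2725 ≈ 0.03951; observed = 16/800 ≈ 0.02000.
Coefficient of coincidence = 0.02000/0.03951 ≈ 0.51; interference = 1 − 0.51 = 0.49.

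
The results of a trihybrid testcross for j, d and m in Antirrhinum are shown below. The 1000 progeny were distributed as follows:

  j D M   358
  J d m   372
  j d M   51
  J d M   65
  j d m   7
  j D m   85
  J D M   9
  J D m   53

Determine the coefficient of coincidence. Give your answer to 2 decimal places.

The two most frequent reciprocal classes, j D M and J d m, are the parental types, so the F1 was j D M / J d m.
The two rarest classes, J D M and j d m, are the double crossovers. Comparing them with the parentals, only the j allele has switched, so j is the middle locus and the order is m – j – d.
m–j: (150 + 16)/1000 = 0.1660; j–d: (104 + 16)/1000 = 0.1200.
Expected DCO frequency = 0.1660 × 0.1200 ≈ 0.01992; observed = 16/1000 ≈ 0.01600.
Coefficient of coincidence = 0.01600/0.01992 ≈ 0.80.

0.80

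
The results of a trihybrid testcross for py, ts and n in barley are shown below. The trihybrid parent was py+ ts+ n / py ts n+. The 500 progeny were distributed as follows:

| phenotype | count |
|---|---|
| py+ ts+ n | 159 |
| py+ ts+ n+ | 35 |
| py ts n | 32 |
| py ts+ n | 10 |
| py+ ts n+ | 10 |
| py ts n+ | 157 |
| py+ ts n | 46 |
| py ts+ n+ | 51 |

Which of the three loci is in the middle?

py

The two rarest classes, py ts+ n and py+ ts n+, are the double crossovers. Comparing them with the parentals, only the py allele has switched, so py is the middle locus and the order is n – py – ts.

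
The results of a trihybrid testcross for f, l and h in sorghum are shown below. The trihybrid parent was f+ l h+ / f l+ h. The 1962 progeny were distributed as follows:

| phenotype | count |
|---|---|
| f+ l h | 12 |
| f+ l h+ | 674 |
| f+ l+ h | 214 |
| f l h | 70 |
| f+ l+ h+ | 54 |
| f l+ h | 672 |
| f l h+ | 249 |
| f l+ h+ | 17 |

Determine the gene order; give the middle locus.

The two rarest classes, f+ l h and f l+ h+, are the double crossovers. Comparing them with the parentals, only the h allele has switched, so h is the middle locus and the order is l – h – f.

h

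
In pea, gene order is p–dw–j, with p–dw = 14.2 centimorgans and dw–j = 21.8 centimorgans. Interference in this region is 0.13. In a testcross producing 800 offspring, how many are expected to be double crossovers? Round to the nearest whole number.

Map distances give recombination frequencies of 0.142 and 0.218 for the two intervals.
With interference 0.13 (so coincidence = 0.87), expected double-crossover frequency = 0.142 × 0.218 × 0.87 = 0.02693.
Expected number = 0.02693 × 800 = 21.55 ≈ 22.

22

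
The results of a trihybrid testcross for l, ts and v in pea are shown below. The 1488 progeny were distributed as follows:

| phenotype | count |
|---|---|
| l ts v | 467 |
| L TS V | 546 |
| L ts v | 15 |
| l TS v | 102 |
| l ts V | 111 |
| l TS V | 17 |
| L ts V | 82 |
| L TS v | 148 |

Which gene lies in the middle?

l

The two most frequent reciprocal classes, l ts v and L TS V, are the parental types, so the F1 was l ts v / L TS V.
The two rarest classes, L ts v and l TS V, are the double crossovers. Comparing them with the parentals, only the l allele has switched, so l is the middle locus and the order is v – l – ts.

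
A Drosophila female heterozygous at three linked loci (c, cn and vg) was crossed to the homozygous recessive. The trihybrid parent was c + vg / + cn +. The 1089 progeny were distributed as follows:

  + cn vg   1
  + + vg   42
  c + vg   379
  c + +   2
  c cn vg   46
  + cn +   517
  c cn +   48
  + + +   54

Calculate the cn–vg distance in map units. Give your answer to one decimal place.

9.5 map units

The two rarest classes, c + + and + cn vg, are the double crossovers. Comparing them with the parentals, only the vg allele has switched, so vg is the middle locus and the order is cn – vg – c.
Crossovers in the cn–vg interval produce the single-crossover classes c cn vg and + + + (46 + 54 = 100) plus the double crossovers (3).
RF(cn–vg) = (100 + 3) / 1089 = 103/1089 = 0.0946 → 9.5 map units.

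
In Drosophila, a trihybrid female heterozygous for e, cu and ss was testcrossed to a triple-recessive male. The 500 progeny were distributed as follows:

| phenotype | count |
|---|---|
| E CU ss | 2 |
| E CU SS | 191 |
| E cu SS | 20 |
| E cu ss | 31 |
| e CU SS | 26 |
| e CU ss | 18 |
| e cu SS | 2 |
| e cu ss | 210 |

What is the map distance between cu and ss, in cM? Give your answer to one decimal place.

8.4 cM

The two most frequent reciprocal classes, e cu ss and E CU SS, are the parental types, so the F1 was e cu ss / E CU SS.
The two rarest classes, e cu SS and E CU ss, are the double crossovers. Comparing them with the parentals, only the ss allele has switched, so ss is the middle locus and the order is cu – ss – e.
Crossovers in the cu–ss interval produce the single-crossover classes e CU ss and E cu SS (18 + 20 = 38) plus the double crossovers (4).
RF(cu–ss) = (38 + 4) / 500 = 42/500 = 0.0840 → 8.4 cM.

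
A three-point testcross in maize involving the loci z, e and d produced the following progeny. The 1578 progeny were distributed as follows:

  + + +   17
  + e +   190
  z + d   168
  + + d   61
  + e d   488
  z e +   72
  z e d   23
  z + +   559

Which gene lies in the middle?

The two most frequent reciprocal classes, z + + and + e d, are the parental types, so the F1 was z + + / + e d.
The two rarest classes, + + + and z e d, are the double crossovers. Comparing them with the parentals, only the z allele has switched, so z is the middle locus and the order is e – z – d.

z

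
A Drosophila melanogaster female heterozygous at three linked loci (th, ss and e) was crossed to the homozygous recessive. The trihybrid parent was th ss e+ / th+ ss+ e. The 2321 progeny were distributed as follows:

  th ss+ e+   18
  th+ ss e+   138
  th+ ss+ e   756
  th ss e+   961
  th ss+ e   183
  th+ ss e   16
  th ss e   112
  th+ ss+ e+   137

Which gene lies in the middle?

ss

The two rarest classes, th ss+ e+ and th+ ss e, are the double crossovers. Comparing them with the parentals, only the ss allele has switched, so ss is the middle locus and the order is th – ss – e.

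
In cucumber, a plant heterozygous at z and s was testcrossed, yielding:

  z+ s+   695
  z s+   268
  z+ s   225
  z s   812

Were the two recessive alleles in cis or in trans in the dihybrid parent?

cis

The two most frequent classes are z+ s+ (695) and z s (812); these are the parental (non-recombinant) types.
So the F1 carried z+ s+ on one chromosome and z s on the other — the recessive alleles are on the same chromosome (cis / coupling).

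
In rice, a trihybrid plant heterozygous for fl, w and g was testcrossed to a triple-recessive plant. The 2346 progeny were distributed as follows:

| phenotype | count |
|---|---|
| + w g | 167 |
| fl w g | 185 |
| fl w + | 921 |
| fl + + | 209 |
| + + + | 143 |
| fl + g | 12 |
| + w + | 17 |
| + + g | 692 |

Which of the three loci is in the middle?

fl

The two most frequent reciprocal classes, + + g and fl w +, are the parental types, so the F1 was + + g / fl w +.
The two rarest classes, fl + g and + w +, are the double crossovers. Comparing them with the parentals, only the fl allele has switched, so fl is the middle locus and the order is g – fl – w.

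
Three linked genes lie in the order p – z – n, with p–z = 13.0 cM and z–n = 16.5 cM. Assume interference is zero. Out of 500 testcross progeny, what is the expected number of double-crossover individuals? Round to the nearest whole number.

11

Map distances give recombination frequencies of 0.130 and 0.165 for the two intervals.
With no interference, expected double-crossover frequency = 0.130 × 0.165 = 0.02145.
Expected number = 0.02145 × 500 = 10.72 ≈ 11.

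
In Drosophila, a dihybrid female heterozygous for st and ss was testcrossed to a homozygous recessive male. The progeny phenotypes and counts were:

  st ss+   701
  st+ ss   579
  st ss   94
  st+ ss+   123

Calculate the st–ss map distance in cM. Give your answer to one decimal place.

The two most frequent classes, st+ ss (579) and st ss+ (701), are the parental types, so the F1 was st+ ss / st ss+.
The recombinant classes are st+ ss+ and st ss: 123 + 94 = 217.
Recombination frequency = 217/1497 = 0.1450 ≈ 14.5%, i.e. 14.5 cM.

14.5 cM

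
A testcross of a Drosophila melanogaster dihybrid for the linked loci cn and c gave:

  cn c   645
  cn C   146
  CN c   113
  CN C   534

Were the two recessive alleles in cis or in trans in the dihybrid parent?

The two most frequent classes are CN C (534) and cn c (645); these are the parental (non-recombinant) types.
So the F1 carried CN C on one chromosome and cn c on the other — the recessive alleles are on the same chromosome (cis / coupling).

cis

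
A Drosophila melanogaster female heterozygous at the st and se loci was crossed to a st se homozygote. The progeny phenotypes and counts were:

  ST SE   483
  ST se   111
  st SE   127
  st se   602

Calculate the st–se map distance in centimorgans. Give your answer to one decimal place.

18.0 centimorgans

The two most frequent classes, ST SE (483) and st se (602), are the parental types, so the F1 was ST SE / st se.
The recombinant classes are ST se and st SE: 111 + 127 = 238.
Recombination frequency = 238/1323 = 0.1799 ≈ 18.0%, i.e. 18.0 centimorgans.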